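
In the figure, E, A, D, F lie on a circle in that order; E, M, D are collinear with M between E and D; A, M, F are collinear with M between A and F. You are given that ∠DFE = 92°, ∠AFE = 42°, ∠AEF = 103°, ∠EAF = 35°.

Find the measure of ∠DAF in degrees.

1. ∠EDF = 35°  [same arc EF]
2. ∠DEF = 53°  [△EDF]
3. ∠DAF = 53°  [same arc DF]

∠DAF = 53°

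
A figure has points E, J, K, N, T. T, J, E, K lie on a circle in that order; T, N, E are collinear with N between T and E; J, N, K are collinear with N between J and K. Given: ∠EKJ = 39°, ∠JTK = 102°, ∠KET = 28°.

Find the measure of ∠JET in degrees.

∠JET = 50°

1. ∠ETJ = 39°  [same arc JE]
2. ∠JEK = 78°  [cyclic TJEK, opposite ∠T+∠E]
3. ∠KJT = 28°  [same arc TK]
4. ∠JNT = 113°  [△TNJ]
5. ∠EJK = 63°  [△JEK]
6. ∠ENJ = 67°  [linear pair at N on TE]
7. ∠JET = 50°  [△JNE]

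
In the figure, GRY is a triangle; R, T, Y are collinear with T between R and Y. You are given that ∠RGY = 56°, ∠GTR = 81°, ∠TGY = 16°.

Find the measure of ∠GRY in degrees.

∠GRY = 59°

1. ∠GTY = 99°  [linear pair at T on RY]
2. ∠GYT = 65°  [△GTY]
3. ∠GYR = 65°  [T on ray YR]
4. ∠GRY = 59°  [△GRY]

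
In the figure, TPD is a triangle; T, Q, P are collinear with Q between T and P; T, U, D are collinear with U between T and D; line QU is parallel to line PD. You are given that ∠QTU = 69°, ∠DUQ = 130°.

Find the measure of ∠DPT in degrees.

1. ∠QUT = 50°  [linear pair at U on TD]
2. ∠TQU = 61°  [△TQU]
3. ∠DPT = 61°  [QU∥PD, corresponding at Q]

∠DPT = 61°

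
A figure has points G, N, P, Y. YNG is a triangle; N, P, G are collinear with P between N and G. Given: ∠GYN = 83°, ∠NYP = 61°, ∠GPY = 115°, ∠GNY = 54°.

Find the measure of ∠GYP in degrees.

1. ∠NGY = 43°  [△YNG]
2. ∠PGY = 43°  [P on ray GN]
3. ∠GYP = 22°  [△YPG]

∠GYP = 22°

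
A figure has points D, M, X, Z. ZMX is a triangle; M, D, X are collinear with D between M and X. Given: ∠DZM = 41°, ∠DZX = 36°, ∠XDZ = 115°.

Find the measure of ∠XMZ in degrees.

∠XMZ = 74°

1. ∠MDZ = 65°  [linear pair at D on MX]
2. ∠DMZ = 74°  [△ZMD]
3. ∠XMZ = 74°  [D on ray MX]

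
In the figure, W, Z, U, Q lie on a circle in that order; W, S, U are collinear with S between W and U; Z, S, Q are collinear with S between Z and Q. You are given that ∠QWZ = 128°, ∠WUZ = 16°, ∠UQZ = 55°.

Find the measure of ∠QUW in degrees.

∠QUW = 36°

1. ∠WQZ = 16°  [same arc WZ]
2. ∠QZW = 36°  [△WZQ]
3. ∠QUW = 36°  [same arc WQ]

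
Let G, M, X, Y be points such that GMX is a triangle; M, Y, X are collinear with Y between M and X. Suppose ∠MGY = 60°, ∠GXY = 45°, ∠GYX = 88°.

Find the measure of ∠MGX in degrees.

∠MGX = 107°

1. ∠GXM = 45°  [Y on ray XM]
2. ∠GYM = 92°  [linear pair at Y on MX]
3. ∠GMY = 28°  [△GMY]
4. ∠GMX = 28°  [Y on ray MX]
5. ∠MGX = 107°  [△GMX]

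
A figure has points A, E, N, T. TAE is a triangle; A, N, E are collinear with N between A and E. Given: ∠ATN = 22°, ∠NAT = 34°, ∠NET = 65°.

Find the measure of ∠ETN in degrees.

1. ∠ANT = 124°  [△TAN]
2. ∠ENT = 56°  [linear pair at N on AE]
3. ∠ETN = 59°  [△TNE]

∠ETN = 59°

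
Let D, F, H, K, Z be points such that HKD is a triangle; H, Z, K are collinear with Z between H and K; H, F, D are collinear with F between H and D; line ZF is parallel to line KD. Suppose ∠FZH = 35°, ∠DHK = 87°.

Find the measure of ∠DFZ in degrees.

∠DFZ = 122°

1. ∠DKH = 35°  [ZF∥KD, corresponding at Z]
2. ∠HDK = 58°  [△HKD]
3. ∠HFZ = 58°  [ZF∥KD, corresponding at F]
4. ∠DFZ = 122°  [linear pair at F on HD]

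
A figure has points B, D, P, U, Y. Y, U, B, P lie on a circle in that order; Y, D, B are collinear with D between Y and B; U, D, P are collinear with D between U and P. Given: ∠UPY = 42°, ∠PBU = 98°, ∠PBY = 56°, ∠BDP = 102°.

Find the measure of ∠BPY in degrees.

1. ∠PDY = 78°  [linear pair at D on YB]
2. ∠BYP = 60°  [△YDP]
3. ∠BPY = 64°  [△YBP]

∠BPY = 64°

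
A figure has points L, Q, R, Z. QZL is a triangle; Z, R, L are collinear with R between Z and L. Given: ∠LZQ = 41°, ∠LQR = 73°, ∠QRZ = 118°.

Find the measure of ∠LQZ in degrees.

∠LQZ = 94°

1. ∠LRQ = 62°  [linear pair at R on ZL]
2. ∠QLR = 45°  [△QRL]
3. ∠QLZ = 45°  [R on ray LZ]
4. ∠LQZ = 94°  [△QZL]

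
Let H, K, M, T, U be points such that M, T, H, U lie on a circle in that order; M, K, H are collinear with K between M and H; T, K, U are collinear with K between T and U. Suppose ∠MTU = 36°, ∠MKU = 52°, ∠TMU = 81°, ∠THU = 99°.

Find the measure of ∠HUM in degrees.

1. ∠MHU = 36°  [same arc MU]
2. ∠MUT = 63°  [△MTU]
3. ∠HMU = 65°  [△MKU]
4. ∠HUM = 79°  [△MHU]

∠HUM = 79°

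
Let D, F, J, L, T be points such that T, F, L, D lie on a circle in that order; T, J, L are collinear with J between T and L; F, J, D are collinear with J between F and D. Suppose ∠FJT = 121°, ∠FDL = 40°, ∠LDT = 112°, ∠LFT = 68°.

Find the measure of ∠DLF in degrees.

∠DLF = 91°

1. ∠FJL = 59°  [linear pair at J on TL]
2. ∠FTL = 40°  [same arc FL]
3. ∠FLT = 72°  [△TFL]
4. ∠DFL = 49°  [△FJL]
5. ∠DLF = 91°  [△FLD]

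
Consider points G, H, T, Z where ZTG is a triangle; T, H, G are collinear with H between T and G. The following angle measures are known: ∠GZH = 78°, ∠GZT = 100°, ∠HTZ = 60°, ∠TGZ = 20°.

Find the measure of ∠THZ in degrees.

∠THZ = 98°

1. ∠HGZ = 20°  [H on ray GT]
2. ∠GHZ = 82°  [△ZHG]
3. ∠THZ = 98°  [linear pair at H on TG]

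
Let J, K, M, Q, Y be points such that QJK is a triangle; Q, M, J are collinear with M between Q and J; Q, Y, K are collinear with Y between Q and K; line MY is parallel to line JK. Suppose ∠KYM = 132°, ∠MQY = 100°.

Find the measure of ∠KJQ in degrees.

∠KJQ = 32°

1. ∠MYQ = 48°  [linear pair at Y on QK]
2. ∠QMY = 32°  [△QMY]
3. ∠KJQ = 32°  [MY∥JK, corresponding at M]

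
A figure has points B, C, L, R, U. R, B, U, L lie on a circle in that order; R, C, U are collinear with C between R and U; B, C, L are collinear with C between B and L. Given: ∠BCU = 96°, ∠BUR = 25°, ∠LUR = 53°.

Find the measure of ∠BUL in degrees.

1. ∠BLR = 25°  [same arc RB]
2. ∠LBR = 53°  [same arc RL]
3. ∠BRL = 102°  [△RBL]
4. ∠BUL = 78°  [cyclic RBUL, opposite ∠R+∠U]

∠BUL = 78°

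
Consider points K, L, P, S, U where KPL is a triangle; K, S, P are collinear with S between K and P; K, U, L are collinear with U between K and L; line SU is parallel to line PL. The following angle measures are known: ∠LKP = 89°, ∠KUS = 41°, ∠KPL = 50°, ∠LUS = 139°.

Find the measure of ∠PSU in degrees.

∠PSU = 130°

1. ∠SKU = 89°  [S on KP, U on KL]
2. ∠KSU = 50°  [△KSU]
3. ∠PSU = 130°  [linear pair at S on KP]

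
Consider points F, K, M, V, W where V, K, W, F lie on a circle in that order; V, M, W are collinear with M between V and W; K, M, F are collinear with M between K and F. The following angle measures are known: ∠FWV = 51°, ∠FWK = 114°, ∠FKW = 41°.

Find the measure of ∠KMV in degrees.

∠KMV = 104°

1. ∠FKV = 51°  [same arc VF]
2. ∠KFW = 25°  [△KWF]
3. ∠KVW = 25°  [same arc KW]
4. ∠KMV = 104°  [△VMK]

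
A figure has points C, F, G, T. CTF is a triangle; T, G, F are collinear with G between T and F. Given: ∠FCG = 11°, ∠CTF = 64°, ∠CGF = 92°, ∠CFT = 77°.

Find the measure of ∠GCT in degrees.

∠GCT = 28°

1. ∠CTG = 64°  [G on ray TF]
2. ∠CGT = 88°  [linear pair at G on TF]
3. ∠GCT = 28°  [△CTG]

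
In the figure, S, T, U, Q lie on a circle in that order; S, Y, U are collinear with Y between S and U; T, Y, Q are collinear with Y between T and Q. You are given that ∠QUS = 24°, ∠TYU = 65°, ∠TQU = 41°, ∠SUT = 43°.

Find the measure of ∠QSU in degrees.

1. ∠QYS = 65°  [vertical angles at Y]
2. ∠SQT = 43°  [same arc ST]
3. ∠QSU = 72°  [△SYQ]

∠QSU = 72°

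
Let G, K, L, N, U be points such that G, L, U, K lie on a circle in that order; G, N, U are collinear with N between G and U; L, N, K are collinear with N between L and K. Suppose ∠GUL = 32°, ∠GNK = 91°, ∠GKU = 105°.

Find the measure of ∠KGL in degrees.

1. ∠GKL = 32°  [same arc GL]
2. ∠KGU = 57°  [△GNK]
3. ∠GUK = 18°  [△GUK]
4. ∠GLK = 18°  [same arc GK]
5. ∠KGL = 130°  [△GLK]

∠KGL = 130°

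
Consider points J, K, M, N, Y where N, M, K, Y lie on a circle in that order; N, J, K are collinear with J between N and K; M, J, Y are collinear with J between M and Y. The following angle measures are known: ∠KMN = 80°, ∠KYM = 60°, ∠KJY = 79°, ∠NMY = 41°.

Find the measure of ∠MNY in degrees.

∠MNY = 99°

1. ∠KYN = 100°  [cyclic NMKY, opposite ∠M+∠Y]
2. ∠NKY = 41°  [△KJY]
3. ∠NJY = 101°  [linear pair at J on NK]
4. ∠KNY = 39°  [△NKY]
5. ∠MYN = 40°  [△NJY]
6. ∠MNY = 99°  [△NMY]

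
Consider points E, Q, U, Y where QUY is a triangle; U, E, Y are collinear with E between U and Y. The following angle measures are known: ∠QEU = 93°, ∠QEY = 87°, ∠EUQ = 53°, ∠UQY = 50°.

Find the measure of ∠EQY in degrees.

1. ∠QUY = 53°  [E on ray UY]
2. ∠QYU = 77°  [△QUY]
3. ∠EYQ = 77°  [E on ray YU]
4. ∠EQY = 16°  [△QEY]

∠EQY = 16°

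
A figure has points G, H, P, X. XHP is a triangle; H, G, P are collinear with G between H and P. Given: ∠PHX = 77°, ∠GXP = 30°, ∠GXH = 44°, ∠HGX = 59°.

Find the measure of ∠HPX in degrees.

∠HPX = 29°

1. ∠PGX = 121°  [linear pair at G on HP]
2. ∠GPX = 29°  [△XGP]
3. ∠HPX = 29°  [G on ray PH]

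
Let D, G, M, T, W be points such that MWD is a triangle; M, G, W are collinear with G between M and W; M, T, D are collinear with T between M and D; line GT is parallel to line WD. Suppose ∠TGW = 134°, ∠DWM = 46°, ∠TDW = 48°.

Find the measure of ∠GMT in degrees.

1. ∠MDW = 48°  [T on ray DM]
2. ∠DMW = 86°  [△MWD]
3. ∠GMT = 86°  [G on MW, T on MD]

∠GMT = 86°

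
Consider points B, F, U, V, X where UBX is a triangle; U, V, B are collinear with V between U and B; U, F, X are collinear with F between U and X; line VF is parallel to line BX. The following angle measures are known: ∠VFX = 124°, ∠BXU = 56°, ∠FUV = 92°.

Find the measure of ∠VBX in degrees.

1. ∠UFV = 56°  [linear pair at F on UX]
2. ∠FVU = 32°  [△UVF]
3. ∠BVF = 148°  [linear pair at V on UB]
4. ∠VBX = 32°  [VF∥BX, co-interior at B–V]

∠VBX = 32°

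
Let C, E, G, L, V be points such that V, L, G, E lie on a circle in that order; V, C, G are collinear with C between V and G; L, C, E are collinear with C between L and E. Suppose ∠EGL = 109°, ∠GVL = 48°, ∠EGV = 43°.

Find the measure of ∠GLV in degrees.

∠GLV = 66°

1. ∠EVL = 71°  [cyclic VLGE, opposite ∠V+∠G]
2. ∠ELV = 43°  [same arc VE]
3. ∠LEV = 66°  [△VLE]
4. ∠LGV = 66°  [same arc VL]
5. ∠GLV = 66°  [△VLG]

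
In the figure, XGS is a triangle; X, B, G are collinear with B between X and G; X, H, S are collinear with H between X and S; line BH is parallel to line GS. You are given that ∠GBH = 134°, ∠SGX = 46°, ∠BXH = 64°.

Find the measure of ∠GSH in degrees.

∠GSH = 70°

1. ∠HBX = 46°  [linear pair at B on XG]
2. ∠BHX = 70°  [△XBH]
3. ∠BHS = 110°  [linear pair at H on XS]
4. ∠GSH = 70°  [BH∥GS, co-interior at S–H]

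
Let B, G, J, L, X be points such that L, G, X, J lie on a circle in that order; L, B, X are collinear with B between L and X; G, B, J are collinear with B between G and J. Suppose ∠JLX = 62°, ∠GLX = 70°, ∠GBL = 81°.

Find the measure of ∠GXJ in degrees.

∠GXJ = 48°

1. ∠JGX = 62°  [same arc XJ]
2. ∠GJX = 70°  [same arc GX]
3. ∠GXJ = 48°  [△GXJ]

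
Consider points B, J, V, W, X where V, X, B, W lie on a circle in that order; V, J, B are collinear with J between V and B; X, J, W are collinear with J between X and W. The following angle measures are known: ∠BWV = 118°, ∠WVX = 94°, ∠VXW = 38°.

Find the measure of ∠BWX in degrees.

∠BWX = 70°

1. ∠BXV = 62°  [cyclic VXBW, opposite ∠X+∠W]
2. ∠VWX = 48°  [△VXW]
3. ∠VBX = 48°  [same arc VX]
4. ∠BVX = 70°  [△VXB]
5. ∠BWX = 70°  [same arc XB]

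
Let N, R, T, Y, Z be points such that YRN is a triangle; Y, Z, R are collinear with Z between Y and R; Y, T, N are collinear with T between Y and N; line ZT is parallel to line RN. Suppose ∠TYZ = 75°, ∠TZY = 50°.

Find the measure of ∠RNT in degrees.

∠RNT = 55°

1. ∠YTZ = 55°  [△YZT]
2. ∠NTZ = 125°  [linear pair at T on YN]
3. ∠RNT = 55°  [ZT∥RN, co-interior at N–T]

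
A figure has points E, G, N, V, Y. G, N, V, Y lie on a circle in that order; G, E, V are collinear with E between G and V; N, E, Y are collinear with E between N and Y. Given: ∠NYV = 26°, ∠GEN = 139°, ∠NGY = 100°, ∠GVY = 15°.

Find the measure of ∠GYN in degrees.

∠GYN = 65°

1. ∠NGV = 26°  [same arc NV]
2. ∠GNY = 15°  [△GEN]
3. ∠GYN = 65°  [△GNY]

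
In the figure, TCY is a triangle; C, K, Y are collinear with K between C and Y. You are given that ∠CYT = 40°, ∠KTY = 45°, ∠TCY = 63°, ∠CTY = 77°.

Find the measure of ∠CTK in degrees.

1. ∠KYT = 40°  [K on ray YC]
2. ∠TKY = 95°  [△TKY]
3. ∠KCT = 63°  [K on ray CY]
4. ∠CKT = 85°  [linear pair at K on CY]
5. ∠CTK = 32°  [△TCK]

∠CTK = 32°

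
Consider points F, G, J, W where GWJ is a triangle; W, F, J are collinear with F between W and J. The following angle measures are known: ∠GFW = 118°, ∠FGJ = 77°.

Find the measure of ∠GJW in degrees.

∠GJW = 41°

1. ∠GFJ = 62°  [linear pair at F on WJ]
2. ∠FJG = 41°  [△GFJ]
3. ∠GJW = 41°  [F on ray JW]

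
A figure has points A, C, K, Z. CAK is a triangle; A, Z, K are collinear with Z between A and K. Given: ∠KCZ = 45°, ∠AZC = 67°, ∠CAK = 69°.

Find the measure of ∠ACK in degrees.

∠ACK = 89°

1. ∠CZK = 113°  [linear pair at Z on AK]
2. ∠CKZ = 22°  [△CZK]
3. ∠AKC = 22°  [Z on ray KA]
4. ∠ACK = 89°  [△CAK]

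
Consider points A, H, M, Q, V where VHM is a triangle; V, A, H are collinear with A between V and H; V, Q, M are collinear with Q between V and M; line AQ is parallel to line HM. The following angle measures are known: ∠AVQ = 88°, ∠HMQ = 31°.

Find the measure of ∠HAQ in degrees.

∠HAQ = 119°

1. ∠HVM = 88°  [A on VH, Q on VM]
2. ∠HMV = 31°  [Q on ray MV]
3. ∠MHV = 61°  [△VHM]
4. ∠QAV = 61°  [AQ∥HM, corresponding at A]
5. ∠HAQ = 119°  [linear pair at A on VH]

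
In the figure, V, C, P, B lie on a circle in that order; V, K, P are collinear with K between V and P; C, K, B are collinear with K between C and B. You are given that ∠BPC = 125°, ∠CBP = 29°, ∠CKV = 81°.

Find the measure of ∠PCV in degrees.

∠PCV = 96°

1. ∠BCP = 26°  [△CPB]
2. ∠CVP = 29°  [same arc CP]
3. ∠CKP = 99°  [linear pair at K on VP]
4. ∠CPV = 55°  [△CKP]
5. ∠PCV = 96°  [△VCP]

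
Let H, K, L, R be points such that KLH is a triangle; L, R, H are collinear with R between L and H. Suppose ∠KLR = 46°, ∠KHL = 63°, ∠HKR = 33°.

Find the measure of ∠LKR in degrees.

∠LKR = 38°

1. ∠KHR = 63°  [R on ray HL]
2. ∠HRK = 84°  [△KRH]
3. ∠KRL = 96°  [linear pair at R on LH]
4. ∠LKR = 38°  [△KLR]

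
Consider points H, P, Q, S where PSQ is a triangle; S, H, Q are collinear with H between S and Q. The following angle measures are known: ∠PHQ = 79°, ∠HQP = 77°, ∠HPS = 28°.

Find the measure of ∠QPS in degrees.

∠QPS = 52°

1. ∠PHS = 101°  [linear pair at H on SQ]
2. ∠PQS = 77°  [H on ray QS]
3. ∠HSP = 51°  [△PSH]
4. ∠PSQ = 51°  [H on ray SQ]
5. ∠QPS = 52°  [△PSQ]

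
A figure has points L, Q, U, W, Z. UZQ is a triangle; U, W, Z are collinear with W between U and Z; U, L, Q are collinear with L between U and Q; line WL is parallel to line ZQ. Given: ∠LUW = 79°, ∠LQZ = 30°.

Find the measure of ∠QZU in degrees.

∠QZU = 71°

1. ∠QUZ = 79°  [W on UZ, L on UQ]
2. ∠UQZ = 30°  [L on ray QU]
3. ∠QZU = 71°  [△UZQ]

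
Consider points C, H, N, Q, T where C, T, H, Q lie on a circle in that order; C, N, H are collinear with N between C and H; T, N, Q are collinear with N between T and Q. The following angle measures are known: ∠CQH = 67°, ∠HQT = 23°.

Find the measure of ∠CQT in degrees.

∠CQT = 44°

1. ∠CTH = 113°  [cyclic CTHQ, opposite ∠T+∠Q]
2. ∠HCT = 23°  [same arc TH]
3. ∠CHT = 44°  [△CTH]
4. ∠CQT = 44°  [same arc CT]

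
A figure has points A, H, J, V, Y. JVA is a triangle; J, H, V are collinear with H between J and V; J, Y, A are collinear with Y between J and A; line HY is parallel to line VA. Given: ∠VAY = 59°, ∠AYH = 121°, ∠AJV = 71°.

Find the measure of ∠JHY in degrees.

∠JHY = 50°

1. ∠HYJ = 59°  [linear pair at Y on JA]
2. ∠HJY = 71°  [H on JV, Y on JA]
3. ∠JHY = 50°  [△JHY]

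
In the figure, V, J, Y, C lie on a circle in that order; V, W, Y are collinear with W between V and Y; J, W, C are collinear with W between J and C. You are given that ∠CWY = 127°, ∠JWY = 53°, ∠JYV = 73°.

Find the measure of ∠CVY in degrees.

∠CVY = 54°

1. ∠CWV = 53°  [linear pair at W on VY]
2. ∠JCV = 73°  [same arc VJ]
3. ∠CVY = 54°  [△VWC]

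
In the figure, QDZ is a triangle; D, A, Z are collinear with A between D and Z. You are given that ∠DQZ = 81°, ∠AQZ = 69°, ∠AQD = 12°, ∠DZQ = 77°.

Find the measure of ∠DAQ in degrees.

1. ∠QDZ = 22°  [△QDZ]
2. ∠ADQ = 22°  [A on ray DZ]
3. ∠DAQ = 146°  [△QDA]

∠DAQ = 146°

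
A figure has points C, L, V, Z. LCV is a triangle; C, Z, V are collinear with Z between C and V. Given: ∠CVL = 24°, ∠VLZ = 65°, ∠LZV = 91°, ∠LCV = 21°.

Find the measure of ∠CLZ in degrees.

∠CLZ = 70°

1. ∠CZL = 89°  [linear pair at Z on CV]
2. ∠LCZ = 21°  [Z on ray CV]
3. ∠CLZ = 70°  [△LCZ]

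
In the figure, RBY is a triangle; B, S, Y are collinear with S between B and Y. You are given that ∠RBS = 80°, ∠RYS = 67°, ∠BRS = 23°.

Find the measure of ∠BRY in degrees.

1. ∠RBY = 80°  [S on ray BY]
2. ∠BYR = 67°  [S on ray YB]
3. ∠BRY = 33°  [△RBY]

∠BRY = 33°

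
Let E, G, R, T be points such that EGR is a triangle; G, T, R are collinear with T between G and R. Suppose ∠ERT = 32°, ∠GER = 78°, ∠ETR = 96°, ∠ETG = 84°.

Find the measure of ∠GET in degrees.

1. ∠ERG = 32°  [T on ray RG]
2. ∠EGR = 70°  [△EGR]
3. ∠EGT = 70°  [T on ray GR]
4. ∠GET = 26°  [△EGT]

∠GET = 26°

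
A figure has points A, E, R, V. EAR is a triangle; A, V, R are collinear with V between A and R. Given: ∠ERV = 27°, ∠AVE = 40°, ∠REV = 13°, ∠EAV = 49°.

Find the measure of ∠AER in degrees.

∠AER = 104°

1. ∠ARE = 27°  [V on ray RA]
2. ∠EAR = 49°  [V on ray AR]
3. ∠AER = 104°  [△EAR]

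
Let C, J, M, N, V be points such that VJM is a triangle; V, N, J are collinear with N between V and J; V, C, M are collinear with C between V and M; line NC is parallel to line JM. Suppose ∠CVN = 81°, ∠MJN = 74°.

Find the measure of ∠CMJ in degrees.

1. ∠JVM = 81°  [N on VJ, C on VM]
2. ∠MJV = 74°  [N on ray JV]
3. ∠JMV = 25°  [△VJM]
4. ∠CMJ = 25°  [C on ray MV]

∠CMJ = 25°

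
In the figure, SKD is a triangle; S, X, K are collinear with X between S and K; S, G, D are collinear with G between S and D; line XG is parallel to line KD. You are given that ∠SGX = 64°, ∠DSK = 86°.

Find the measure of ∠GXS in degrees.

1. ∠KDS = 64°  [XG∥KD, corresponding at G]
2. ∠DKS = 30°  [△SKD]
3. ∠GXS = 30°  [XG∥KD, corresponding at X]

∠GXS = 30°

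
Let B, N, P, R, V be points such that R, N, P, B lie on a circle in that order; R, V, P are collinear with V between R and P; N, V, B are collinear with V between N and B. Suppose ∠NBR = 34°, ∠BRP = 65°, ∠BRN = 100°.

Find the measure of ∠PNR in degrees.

∠PNR = 111°

1. ∠BNR = 46°  [△RNB]
2. ∠BPR = 46°  [same arc RB]
3. ∠PBR = 69°  [△RPB]
4. ∠PNR = 111°  [cyclic RNPB, opposite ∠N+∠B]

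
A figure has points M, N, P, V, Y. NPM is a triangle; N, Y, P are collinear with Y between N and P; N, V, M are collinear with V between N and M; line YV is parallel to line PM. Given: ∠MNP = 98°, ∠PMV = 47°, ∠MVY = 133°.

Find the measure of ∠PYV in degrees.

∠PYV = 145°

1. ∠VNY = 98°  [Y on NP, V on NM]
2. ∠NVY = 47°  [linear pair at V on NM]
3. ∠NYV = 35°  [△NYV]
4. ∠PYV = 145°  [linear pair at Y on NP]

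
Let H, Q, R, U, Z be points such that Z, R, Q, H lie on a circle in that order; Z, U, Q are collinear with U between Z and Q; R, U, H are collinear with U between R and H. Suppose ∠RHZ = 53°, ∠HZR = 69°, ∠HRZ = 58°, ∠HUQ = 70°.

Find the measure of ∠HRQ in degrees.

∠HRQ = 17°

1. ∠HQR = 111°  [cyclic ZRQH, opposite ∠Z+∠Q]
2. ∠HQZ = 58°  [same arc ZH]
3. ∠QHR = 52°  [△QUH]
4. ∠HRQ = 17°  [△RQH]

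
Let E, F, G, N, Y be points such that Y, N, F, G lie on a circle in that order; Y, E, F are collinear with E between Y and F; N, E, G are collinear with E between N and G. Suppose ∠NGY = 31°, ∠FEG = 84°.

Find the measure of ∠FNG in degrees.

1. ∠NFY = 31°  [same arc YN]
2. ∠NEY = 84°  [vertical angles at E]
3. ∠FEN = 96°  [linear pair at E on YF]
4. ∠FNG = 53°  [△NEF]

∠FNG = 53°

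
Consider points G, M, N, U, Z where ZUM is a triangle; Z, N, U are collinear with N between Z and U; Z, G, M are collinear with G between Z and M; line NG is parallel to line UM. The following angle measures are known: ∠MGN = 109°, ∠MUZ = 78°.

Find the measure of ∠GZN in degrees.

∠GZN = 31°

1. ∠NGZ = 71°  [linear pair at G on ZM]
2. ∠GNZ = 78°  [NG∥UM, corresponding at N]
3. ∠GZN = 31°  [△ZNG]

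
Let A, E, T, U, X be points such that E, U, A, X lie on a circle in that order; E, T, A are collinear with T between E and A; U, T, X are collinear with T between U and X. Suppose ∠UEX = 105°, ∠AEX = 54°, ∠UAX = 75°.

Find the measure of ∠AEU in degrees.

∠AEU = 51°

1. ∠AUX = 54°  [same arc AX]
2. ∠AXU = 51°  [△UAX]
3. ∠AEU = 51°  [same arc UA]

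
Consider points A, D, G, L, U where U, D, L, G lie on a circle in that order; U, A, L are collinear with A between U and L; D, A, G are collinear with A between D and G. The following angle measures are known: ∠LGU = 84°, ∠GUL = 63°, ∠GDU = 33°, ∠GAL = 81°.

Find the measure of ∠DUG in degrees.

∠DUG = 129°

1. ∠GLU = 33°  [△ULG]
2. ∠GDL = 63°  [same arc LG]
3. ∠DGL = 66°  [△LAG]
4. ∠DLG = 51°  [△DLG]
5. ∠DUG = 129°  [cyclic UDLG, opposite ∠U+∠L]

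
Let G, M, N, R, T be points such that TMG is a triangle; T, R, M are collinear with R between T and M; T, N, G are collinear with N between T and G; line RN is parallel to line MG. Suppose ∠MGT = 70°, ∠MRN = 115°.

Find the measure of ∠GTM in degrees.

1. ∠RNT = 70°  [RN∥MG, corresponding at N]
2. ∠NRT = 65°  [linear pair at R on TM]
3. ∠NTR = 45°  [△TRN]
4. ∠GTM = 45°  [R on TM, N on TG]

∠GTM = 45°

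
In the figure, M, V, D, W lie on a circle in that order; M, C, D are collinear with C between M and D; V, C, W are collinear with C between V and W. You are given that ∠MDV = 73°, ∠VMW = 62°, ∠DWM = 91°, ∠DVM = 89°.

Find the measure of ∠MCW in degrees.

1. ∠MWV = 73°  [same arc MV]
2. ∠DMV = 18°  [△MVD]
3. ∠MVW = 45°  [△MVW]
4. ∠DWV = 18°  [same arc VD]
5. ∠MDW = 45°  [same arc MW]
6. ∠DCW = 117°  [△DCW]
7. ∠MCW = 63°  [linear pair at C on MD]

∠MCW = 63°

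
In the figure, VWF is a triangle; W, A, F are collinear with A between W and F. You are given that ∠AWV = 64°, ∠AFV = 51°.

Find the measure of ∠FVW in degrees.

∠FVW = 65°

1. ∠FWV = 64°  [A on ray WF]
2. ∠VFW = 51°  [A on ray FW]
3. ∠FVW = 65°  [△VWF]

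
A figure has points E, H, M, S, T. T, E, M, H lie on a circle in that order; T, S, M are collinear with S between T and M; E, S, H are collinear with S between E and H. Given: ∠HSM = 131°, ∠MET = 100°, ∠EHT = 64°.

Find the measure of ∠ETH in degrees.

1. ∠HST = 49°  [linear pair at S on TM]
2. ∠MHT = 80°  [cyclic TEMH, opposite ∠E+∠H]
3. ∠HTM = 67°  [△TSH]
4. ∠HMT = 33°  [△TMH]
5. ∠HET = 33°  [same arc TH]
6. ∠ETH = 83°  [△TEH]

∠ETH = 83°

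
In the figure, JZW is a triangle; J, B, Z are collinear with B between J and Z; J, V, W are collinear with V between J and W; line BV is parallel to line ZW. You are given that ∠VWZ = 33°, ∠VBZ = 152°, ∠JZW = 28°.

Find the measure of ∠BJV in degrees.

∠BJV = 119°

1. ∠JWZ = 33°  [V on ray WJ]
2. ∠JBV = 28°  [linear pair at B on JZ]
3. ∠BVJ = 33°  [BV∥ZW, corresponding at V]
4. ∠BJV = 119°  [△JBV]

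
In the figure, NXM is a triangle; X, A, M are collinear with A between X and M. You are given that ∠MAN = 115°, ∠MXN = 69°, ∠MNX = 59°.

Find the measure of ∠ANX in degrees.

∠ANX = 46°

1. ∠NAX = 65°  [linear pair at A on XM]
2. ∠AXN = 69°  [A on ray XM]
3. ∠ANX = 46°  [△NXA]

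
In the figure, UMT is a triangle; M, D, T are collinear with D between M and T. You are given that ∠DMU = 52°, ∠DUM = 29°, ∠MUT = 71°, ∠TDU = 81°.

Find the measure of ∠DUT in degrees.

∠DUT = 42°

1. ∠TMU = 52°  [D on ray MT]
2. ∠MTU = 57°  [△UMT]
3. ∠DTU = 57°  [D on ray TM]
4. ∠DUT = 42°  [△UDT]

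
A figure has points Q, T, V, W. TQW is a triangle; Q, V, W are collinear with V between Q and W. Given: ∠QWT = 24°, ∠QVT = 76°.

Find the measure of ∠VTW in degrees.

∠VTW = 52°

1. ∠TWV = 24°  [V on ray WQ]
2. ∠TVW = 104°  [linear pair at V on QW]
3. ∠VTW = 52°  [△TVW]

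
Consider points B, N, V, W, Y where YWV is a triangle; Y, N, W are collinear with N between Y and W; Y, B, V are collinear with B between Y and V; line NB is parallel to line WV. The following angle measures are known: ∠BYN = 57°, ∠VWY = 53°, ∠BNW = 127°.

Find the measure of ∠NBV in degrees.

1. ∠VYW = 57°  [N on YW, B on YV]
2. ∠WVY = 70°  [△YWV]
3. ∠NBY = 70°  [NB∥WV, corresponding at B]
4. ∠NBV = 110°  [linear pair at B on YV]

∠NBV = 110°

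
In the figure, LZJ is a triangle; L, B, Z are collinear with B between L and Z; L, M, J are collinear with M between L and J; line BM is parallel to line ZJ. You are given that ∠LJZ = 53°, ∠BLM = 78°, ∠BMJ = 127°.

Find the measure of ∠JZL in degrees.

1. ∠BML = 53°  [BM∥ZJ, corresponding at M]
2. ∠LBM = 49°  [△LBM]
3. ∠JZL = 49°  [BM∥ZJ, corresponding at B]

∠JZL = 49°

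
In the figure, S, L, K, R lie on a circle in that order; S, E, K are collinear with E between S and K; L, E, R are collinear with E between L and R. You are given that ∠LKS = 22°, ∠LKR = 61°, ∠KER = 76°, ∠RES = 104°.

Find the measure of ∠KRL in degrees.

1. ∠LRS = 22°  [same arc SL]
2. ∠LSR = 119°  [cyclic SLKR, opposite ∠S+∠K]
3. ∠LES = 76°  [vertical angles at E]
4. ∠RLS = 39°  [△SLR]
5. ∠KSL = 65°  [△SEL]
6. ∠KRL = 65°  [same arc LK]

∠KRL = 65°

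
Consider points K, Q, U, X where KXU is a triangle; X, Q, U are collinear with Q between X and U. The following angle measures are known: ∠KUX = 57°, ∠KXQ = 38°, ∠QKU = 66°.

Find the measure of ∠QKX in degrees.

1. ∠KUQ = 57°  [Q on ray UX]
2. ∠KQU = 57°  [△KQU]
3. ∠KQX = 123°  [linear pair at Q on XU]
4. ∠QKX = 19°  [△KXQ]

∠QKX = 19°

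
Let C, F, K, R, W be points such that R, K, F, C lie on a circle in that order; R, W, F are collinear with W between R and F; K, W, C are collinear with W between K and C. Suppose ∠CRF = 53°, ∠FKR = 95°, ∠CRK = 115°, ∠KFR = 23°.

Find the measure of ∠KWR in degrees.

∠KWR = 76°

1. ∠CKF = 53°  [same arc FC]
2. ∠FWK = 104°  [△KWF]
3. ∠KWR = 76°  [linear pair at W on RF]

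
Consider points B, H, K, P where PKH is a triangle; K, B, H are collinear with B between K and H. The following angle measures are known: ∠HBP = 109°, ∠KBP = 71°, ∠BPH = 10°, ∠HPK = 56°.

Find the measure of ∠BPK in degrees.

∠BPK = 46°

1. ∠BHP = 61°  [△PBH]
2. ∠KHP = 61°  [B on ray HK]
3. ∠HKP = 63°  [△PKH]
4. ∠BKP = 63°  [B on ray KH]
5. ∠BPK = 46°  [△PKB]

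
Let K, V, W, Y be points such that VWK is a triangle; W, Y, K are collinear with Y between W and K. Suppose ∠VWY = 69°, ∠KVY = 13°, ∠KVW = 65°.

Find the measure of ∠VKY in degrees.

∠VKY = 46°

1. ∠KWV = 69°  [Y on ray WK]
2. ∠VKW = 46°  [△VWK]
3. ∠VKY = 46°  [Y on ray KW]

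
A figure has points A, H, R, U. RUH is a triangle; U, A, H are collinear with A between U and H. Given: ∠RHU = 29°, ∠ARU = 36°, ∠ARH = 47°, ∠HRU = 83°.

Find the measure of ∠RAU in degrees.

∠RAU = 76°

1. ∠AHR = 29°  [A on ray HU]
2. ∠HAR = 104°  [△RAH]
3. ∠RAU = 76°  [linear pair at A on UH]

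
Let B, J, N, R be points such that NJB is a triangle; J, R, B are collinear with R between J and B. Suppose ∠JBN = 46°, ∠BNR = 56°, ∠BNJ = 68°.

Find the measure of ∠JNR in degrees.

1. ∠BJN = 66°  [△NJB]
2. ∠NBR = 46°  [R on ray BJ]
3. ∠BRN = 78°  [△NRB]
4. ∠NJR = 66°  [R on ray JB]
5. ∠JRN = 102°  [linear pair at R on JB]
6. ∠JNR = 12°  [△NJR]

∠JNR = 12°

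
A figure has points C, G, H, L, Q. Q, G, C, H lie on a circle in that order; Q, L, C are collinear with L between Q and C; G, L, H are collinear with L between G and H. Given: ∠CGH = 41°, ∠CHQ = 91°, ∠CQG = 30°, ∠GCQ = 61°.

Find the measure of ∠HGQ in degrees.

1. ∠CQH = 41°  [same arc CH]
2. ∠HCQ = 48°  [△QCH]
3. ∠HGQ = 48°  [same arc QH]

∠HGQ = 48°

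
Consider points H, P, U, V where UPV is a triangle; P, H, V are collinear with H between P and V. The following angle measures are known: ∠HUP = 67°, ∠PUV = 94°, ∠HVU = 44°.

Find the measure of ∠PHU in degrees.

1. ∠PVU = 44°  [H on ray VP]
2. ∠UPV = 42°  [△UPV]
3. ∠HPU = 42°  [H on ray PV]
4. ∠PHU = 71°  [△UPH]

∠PHU = 71°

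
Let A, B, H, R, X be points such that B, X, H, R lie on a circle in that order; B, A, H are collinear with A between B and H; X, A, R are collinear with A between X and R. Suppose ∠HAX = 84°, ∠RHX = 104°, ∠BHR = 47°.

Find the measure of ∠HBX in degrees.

∠HBX = 37°

1. ∠BAX = 96°  [linear pair at A on BH]
2. ∠BXR = 47°  [same arc BR]
3. ∠HBX = 37°  [△BAX]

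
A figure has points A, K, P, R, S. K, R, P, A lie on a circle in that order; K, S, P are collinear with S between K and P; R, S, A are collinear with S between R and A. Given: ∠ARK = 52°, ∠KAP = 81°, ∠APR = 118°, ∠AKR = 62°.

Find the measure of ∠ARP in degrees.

∠ARP = 47°

1. ∠APK = 52°  [same arc KA]
2. ∠AKP = 47°  [△KPA]
3. ∠ARP = 47°  [same arc PA]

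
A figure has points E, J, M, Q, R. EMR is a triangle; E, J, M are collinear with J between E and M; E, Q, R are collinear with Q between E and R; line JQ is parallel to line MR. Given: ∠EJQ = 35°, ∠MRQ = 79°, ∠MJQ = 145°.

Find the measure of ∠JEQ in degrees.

∠JEQ = 66°

1. ∠EMR = 35°  [JQ∥MR, corresponding at J]
2. ∠ERM = 79°  [Q on ray RE]
3. ∠MER = 66°  [△EMR]
4. ∠JEQ = 66°  [J on EM, Q on ER]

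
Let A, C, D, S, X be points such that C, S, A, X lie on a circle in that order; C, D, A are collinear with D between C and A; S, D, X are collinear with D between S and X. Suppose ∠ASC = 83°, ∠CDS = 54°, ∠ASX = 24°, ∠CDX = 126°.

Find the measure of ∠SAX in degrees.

1. ∠AXC = 97°  [cyclic CSAX, opposite ∠S+∠X]
2. ∠ADX = 54°  [vertical angles at D]
3. ∠ACX = 24°  [same arc AX]
4. ∠CAX = 59°  [△CAX]
5. ∠AXS = 67°  [△ADX]
6. ∠SAX = 89°  [△SAX]

∠SAX = 89°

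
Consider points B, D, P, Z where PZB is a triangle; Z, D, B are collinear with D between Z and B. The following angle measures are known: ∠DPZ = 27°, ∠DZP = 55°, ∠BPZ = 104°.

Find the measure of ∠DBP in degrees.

1. ∠BZP = 55°  [D on ray ZB]
2. ∠PBZ = 21°  [△PZB]
3. ∠DBP = 21°  [D on ray BZ]

∠DBP = 21°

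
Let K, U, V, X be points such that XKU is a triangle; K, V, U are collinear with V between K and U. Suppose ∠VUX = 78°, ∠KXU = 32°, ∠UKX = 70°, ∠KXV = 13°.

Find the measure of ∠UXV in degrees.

∠UXV = 19°

1. ∠VKX = 70°  [V on ray KU]
2. ∠KVX = 97°  [△XKV]
3. ∠UVX = 83°  [linear pair at V on KU]
4. ∠UXV = 19°  [△XVU]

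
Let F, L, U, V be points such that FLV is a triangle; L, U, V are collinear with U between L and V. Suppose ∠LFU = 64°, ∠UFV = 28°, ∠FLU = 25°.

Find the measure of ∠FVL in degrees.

∠FVL = 63°

1. ∠FUL = 91°  [△FLU]
2. ∠FUV = 89°  [linear pair at U on LV]
3. ∠FVU = 63°  [△FUV]
4. ∠FVL = 63°  [U on ray VL]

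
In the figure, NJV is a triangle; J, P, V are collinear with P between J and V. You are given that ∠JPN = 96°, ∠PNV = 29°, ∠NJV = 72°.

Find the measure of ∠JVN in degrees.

1. ∠NPV = 84°  [linear pair at P on JV]
2. ∠NVP = 67°  [△NPV]
3. ∠JVN = 67°  [P on ray VJ]

∠JVN = 67°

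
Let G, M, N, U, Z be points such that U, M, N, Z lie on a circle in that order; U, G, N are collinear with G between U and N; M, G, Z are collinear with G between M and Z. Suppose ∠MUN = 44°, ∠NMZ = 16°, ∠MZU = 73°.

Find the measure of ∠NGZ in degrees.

∠NGZ = 89°

1. ∠NUZ = 16°  [same arc NZ]
2. ∠UGZ = 91°  [△UGZ]
3. ∠NGZ = 89°  [linear pair at G on UN]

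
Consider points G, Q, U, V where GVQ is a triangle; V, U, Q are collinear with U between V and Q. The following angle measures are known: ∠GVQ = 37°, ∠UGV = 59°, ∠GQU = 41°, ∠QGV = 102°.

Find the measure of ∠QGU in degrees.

1. ∠GVU = 37°  [U on ray VQ]
2. ∠GUV = 84°  [△GVU]
3. ∠GUQ = 96°  [linear pair at U on VQ]
4. ∠QGU = 43°  [△GUQ]

∠QGU = 43°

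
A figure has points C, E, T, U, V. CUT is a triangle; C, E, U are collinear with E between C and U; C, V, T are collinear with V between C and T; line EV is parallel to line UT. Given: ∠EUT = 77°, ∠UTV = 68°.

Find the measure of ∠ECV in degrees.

∠ECV = 35°

1. ∠CUT = 77°  [E on ray UC]
2. ∠CTU = 68°  [V on ray TC]
3. ∠TCU = 35°  [△CUT]
4. ∠ECV = 35°  [E on CU, V on CT]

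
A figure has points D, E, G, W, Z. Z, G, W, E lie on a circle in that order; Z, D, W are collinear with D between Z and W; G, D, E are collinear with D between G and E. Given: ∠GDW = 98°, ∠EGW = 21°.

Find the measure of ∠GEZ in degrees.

∠GEZ = 61°

1. ∠EDZ = 98°  [vertical angles at D]
2. ∠EZW = 21°  [same arc WE]
3. ∠GEZ = 61°  [△ZDE]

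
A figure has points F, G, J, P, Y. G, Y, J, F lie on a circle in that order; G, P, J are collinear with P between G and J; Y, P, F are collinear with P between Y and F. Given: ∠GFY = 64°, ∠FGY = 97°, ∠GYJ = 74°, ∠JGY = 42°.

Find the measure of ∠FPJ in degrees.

1. ∠FYG = 19°  [△GYF]
2. ∠JFY = 42°  [same arc YJ]
3. ∠FJG = 19°  [same arc GF]
4. ∠FPJ = 119°  [△JPF]

∠FPJ = 119°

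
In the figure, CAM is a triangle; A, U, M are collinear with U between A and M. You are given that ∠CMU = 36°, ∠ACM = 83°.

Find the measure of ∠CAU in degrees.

∠CAU = 61°

1. ∠AMC = 36°  [U on ray MA]
2. ∠CAM = 61°  [△CAM]
3. ∠CAU = 61°  [U on ray AM]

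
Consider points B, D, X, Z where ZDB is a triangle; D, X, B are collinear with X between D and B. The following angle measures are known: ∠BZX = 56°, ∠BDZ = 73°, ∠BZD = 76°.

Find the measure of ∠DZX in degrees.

∠DZX = 20°

1. ∠DBZ = 31°  [△ZDB]
2. ∠XDZ = 73°  [X on ray DB]
3. ∠XBZ = 31°  [X on ray BD]
4. ∠BXZ = 93°  [△ZXB]
5. ∠DXZ = 87°  [linear pair at X on DB]
6. ∠DZX = 20°  [△ZDX]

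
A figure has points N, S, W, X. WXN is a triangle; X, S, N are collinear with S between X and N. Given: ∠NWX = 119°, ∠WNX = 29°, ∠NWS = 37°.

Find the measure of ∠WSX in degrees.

1. ∠SNW = 29°  [S on ray NX]
2. ∠NSW = 114°  [△WSN]
3. ∠WSX = 66°  [linear pair at S on XN]

∠WSX = 66°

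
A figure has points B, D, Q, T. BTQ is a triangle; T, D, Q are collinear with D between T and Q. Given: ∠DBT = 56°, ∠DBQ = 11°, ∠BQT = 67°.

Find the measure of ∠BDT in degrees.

∠BDT = 78°

1. ∠BQD = 67°  [D on ray QT]
2. ∠BDQ = 102°  [△BDQ]
3. ∠BDT = 78°  [linear pair at D on TQ]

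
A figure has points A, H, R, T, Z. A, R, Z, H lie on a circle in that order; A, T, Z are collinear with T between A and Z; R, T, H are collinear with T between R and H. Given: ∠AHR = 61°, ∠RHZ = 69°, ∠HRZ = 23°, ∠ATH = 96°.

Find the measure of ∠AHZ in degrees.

∠AHZ = 130°

1. ∠AZR = 61°  [same arc AR]
2. ∠RAZ = 69°  [same arc RZ]
3. ∠ARZ = 50°  [△ARZ]
4. ∠AHZ = 130°  [cyclic ARZH, opposite ∠R+∠H]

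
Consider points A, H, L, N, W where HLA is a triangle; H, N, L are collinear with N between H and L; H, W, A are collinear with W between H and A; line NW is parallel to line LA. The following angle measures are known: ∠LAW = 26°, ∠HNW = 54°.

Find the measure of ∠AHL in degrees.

1. ∠HAL = 26°  [W on ray AH]
2. ∠ALH = 54°  [NW∥LA, corresponding at N]
3. ∠AHL = 100°  [△HLA]

∠AHL = 100°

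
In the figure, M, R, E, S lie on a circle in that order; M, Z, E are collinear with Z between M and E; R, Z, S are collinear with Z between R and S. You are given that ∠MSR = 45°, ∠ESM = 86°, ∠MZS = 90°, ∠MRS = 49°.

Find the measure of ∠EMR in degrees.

∠EMR = 41°

1. ∠MER = 45°  [same arc MR]
2. ∠ERM = 94°  [cyclic MRES, opposite ∠R+∠S]
3. ∠EMR = 41°  [△MRE]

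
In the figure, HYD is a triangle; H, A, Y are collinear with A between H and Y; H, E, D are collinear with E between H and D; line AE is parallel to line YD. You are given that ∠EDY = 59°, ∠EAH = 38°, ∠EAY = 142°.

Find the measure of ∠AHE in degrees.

1. ∠HDY = 59°  [E on ray DH]
2. ∠DYH = 38°  [AE∥YD, corresponding at A]
3. ∠DHY = 83°  [△HYD]
4. ∠AHE = 83°  [A on HY, E on HD]

∠AHE = 83°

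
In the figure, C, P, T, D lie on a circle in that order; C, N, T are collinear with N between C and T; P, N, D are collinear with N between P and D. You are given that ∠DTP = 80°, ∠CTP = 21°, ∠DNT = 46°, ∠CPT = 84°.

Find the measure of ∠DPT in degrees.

∠DPT = 25°

1. ∠CDP = 21°  [same arc CP]
2. ∠CND = 134°  [linear pair at N on CT]
3. ∠DCT = 25°  [△CND]
4. ∠DPT = 25°  [same arc TD]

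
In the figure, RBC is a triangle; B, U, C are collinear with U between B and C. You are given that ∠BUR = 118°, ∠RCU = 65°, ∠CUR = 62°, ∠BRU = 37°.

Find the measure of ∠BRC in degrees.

1. ∠RBU = 25°  [△RBU]
2. ∠BCR = 65°  [U on ray CB]
3. ∠CBR = 25°  [U on ray BC]
4. ∠BRC = 90°  [△RBC]

∠BRC = 90°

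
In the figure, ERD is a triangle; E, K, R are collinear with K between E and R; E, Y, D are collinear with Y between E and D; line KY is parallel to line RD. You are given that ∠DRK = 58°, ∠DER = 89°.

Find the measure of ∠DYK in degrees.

1. ∠DRE = 58°  [K on ray RE]
2. ∠EDR = 33°  [△ERD]
3. ∠EYK = 33°  [KY∥RD, corresponding at Y]
4. ∠DYK = 147°  [linear pair at Y on ED]

∠DYK = 147°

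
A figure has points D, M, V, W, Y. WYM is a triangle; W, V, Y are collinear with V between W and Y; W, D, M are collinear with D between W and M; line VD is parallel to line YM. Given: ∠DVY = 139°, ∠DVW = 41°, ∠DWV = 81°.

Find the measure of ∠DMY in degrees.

1. ∠VDW = 58°  [△WVD]
2. ∠MDV = 122°  [linear pair at D on WM]
3. ∠DMY = 58°  [VD∥YM, co-interior at M–D]

∠DMY = 58°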